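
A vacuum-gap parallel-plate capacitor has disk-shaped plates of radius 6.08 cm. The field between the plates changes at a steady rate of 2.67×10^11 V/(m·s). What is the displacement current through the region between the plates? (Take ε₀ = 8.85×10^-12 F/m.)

With a uniform field, Φ_E = EA, so I_d = ε₀ A dE/dt = 0.0274 A.

0.0274 A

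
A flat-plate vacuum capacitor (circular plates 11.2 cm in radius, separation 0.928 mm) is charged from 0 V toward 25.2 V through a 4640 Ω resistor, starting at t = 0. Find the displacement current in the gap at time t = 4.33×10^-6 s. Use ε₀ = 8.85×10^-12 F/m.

4.53×10^-4 A

C = ε₀A/d = (8.85×10^-12)(0.03941)/(9.28×10^-4) = 3.758×10^-10 F and τ = RC = 1.744×10^-6 s. I_d in the gap equals the RC charging current.
I_d(t) = (V₀/R) e^(−t/τ) = 5.431×10^-3 · e^(−2.483) = 4.53×10^-4 A.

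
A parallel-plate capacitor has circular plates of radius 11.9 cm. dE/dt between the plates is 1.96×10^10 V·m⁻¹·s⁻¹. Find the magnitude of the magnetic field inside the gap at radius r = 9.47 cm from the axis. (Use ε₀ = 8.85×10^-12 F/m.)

Through the whole plate area (πR² = 0.04449 m²), I_d = ε₀ πR² dE/dt = 7.717×10^-3 A.
∮B·dl = μ₀ I_d,enc with I_d,enc = I_d r²/R² = 4.887×10^-3 A; so B = μ₀ I_d,enc/(2πr) = 1.03×10^-8 T.

1.03×10^-8 T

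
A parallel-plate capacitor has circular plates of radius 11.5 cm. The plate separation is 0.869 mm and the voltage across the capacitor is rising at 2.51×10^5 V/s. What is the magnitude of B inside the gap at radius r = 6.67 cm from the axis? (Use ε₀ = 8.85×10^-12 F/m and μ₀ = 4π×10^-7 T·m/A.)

With E = V/d, dE/dt = 2.888×10^8 V/(m·s) and πR² = 0.04155 m², giving I_d = ε₀ πR² dE/dt = 1.062×10^-4 A.
For r < R the Ampère–Maxwell law gives B(2πr) = μ₀ I_d (r²/R²), so B = μ₀ I_d r/(2πR²) = (4π×10^-7)(1.062×10^-4)(0.0667)/(2π·0.115²) = 1.07×10^-10 T.

1.07×10^-10 T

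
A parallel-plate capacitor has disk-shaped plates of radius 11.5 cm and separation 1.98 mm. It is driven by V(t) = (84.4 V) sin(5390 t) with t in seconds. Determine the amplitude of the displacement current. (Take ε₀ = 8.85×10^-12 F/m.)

(dE/dt)_max = V₀ω/d = 2.298×10^8 V/(m·s); ω = 5390 rad/s.
I_d,max = ε₀ A (dE/dt)_max = (8.85×10^-12)(0.04155)(2.298×10^8) = 8.45×10^-5 A.

8.45×10^-5 A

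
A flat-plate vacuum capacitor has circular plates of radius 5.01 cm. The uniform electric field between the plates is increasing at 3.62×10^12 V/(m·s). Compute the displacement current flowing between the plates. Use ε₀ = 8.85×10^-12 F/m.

The displacement current is ε₀ times dΦ_E/dt = ε₀ A dE/dt = (8.85×10^-12)(7.885×10^-3)(3.62×10^12) = 0.253 A.

0.253 A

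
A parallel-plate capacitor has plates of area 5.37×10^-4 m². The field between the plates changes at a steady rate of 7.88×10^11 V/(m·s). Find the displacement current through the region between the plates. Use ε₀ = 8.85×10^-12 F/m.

With a uniform field, Φ_E = EA, so I_d = ε₀ A dE/dt = 3.74×10^-3 A.

3.74×10^-3 A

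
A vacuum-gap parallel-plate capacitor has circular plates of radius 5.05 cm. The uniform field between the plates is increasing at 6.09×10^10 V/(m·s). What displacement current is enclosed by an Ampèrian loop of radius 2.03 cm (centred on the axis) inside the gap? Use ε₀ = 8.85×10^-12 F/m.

Through the whole plate area (πR² = 8.012×10^-3 m²), I_d = ε₀ πR² dE/dt = 4.318×10^-3 A.
The field is uniform, so I_d,enc = I_d (r/R)² = (4.318×10^-3)(2.03/5.05)² = 6.98×10^-4 A.

6.98×10^-4 A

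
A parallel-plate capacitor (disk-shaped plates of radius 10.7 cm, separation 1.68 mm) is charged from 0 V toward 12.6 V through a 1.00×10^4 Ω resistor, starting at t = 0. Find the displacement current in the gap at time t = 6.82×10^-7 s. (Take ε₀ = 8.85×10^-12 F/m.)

8.79×10^-4 A

C = ε₀A/d = (8.85×10^-12)(0.03597)/(1.68×10^-3) = 1.895×10^-10 F, so τ = RC = 1.895×10^-6 s.
The conduction current is I(t) = (V₀/R) e^(−t/τ), and the displacement current between the plates equals it.
t/τ = 0.3599; I_d = (12.6/1.00×10^4) · e^(−0.3599) = (1.260×10^-3)(0.6977) = 8.79×10^-4 A.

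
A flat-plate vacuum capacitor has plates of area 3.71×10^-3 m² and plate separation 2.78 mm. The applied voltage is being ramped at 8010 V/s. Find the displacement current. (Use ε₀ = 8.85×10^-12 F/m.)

9.46×10^-8 A

E = V/d so dE/dt = (dV/dt)/d = 2.881×10^6 V/(m·s), and I_d = ε₀ A dE/dt = (8.85×10^-12)(3.71×10^-3)(2.881×10^6) = 9.46×10^-8 A.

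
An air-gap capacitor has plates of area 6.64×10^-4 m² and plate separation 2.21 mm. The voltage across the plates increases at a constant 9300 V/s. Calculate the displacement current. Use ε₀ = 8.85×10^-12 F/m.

C = ε₀A/d = (8.85×10^-12)(6.64×10^-4)/(2.21×10^-3) = 2.659×10^-12 F.
I_d = C dV/dt = (2.659×10^-12)(9300) = 2.47×10^-8 A.

2.47×10^-8 A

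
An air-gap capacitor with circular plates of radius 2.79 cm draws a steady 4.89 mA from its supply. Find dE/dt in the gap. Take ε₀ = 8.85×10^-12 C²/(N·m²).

The displacement current between the plates equals the conduction current, I_d = 4.89 mA.
Since I_d = ε₀ A dE/dt, dE/dt = I_d/(ε₀A) = (4.89×10^-3)/((8.85×10^-12)(2.445×10^-3)) = 2.26×10^11 V/(m·s).

2.26×10^11 V/(m·s)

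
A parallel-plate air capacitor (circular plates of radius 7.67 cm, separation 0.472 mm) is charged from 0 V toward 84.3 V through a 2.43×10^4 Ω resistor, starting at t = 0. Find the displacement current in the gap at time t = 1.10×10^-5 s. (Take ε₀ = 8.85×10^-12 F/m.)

9.40×10^-4 A

C = ε₀A/d = (8.85×10^-12)(0.01848)/(4.72×10^-4) = 3.465×10^-10 F and τ = RC = 8.420×10^-6 s. I_d in the gap equals the RC charging current.
I_d(t) = (V₀/R) e^(−t/τ) = 3.469×10^-3 · e^(−1.306) = 9.40×10^-4 A.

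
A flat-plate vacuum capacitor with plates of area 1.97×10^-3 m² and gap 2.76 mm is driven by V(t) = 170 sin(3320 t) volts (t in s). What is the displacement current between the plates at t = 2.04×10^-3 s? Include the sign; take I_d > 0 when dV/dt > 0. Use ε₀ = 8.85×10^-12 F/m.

3.15×10^-6 A

dE/dt = (V₀ω/d)·cos(ωt) with ωt = 6.7728 rad: (170)(3320)(0.8825)/(2.76×10^-3) = 1.805×10^8 V/(m·s).
I_d = ε₀ A dE/dt = (8.85×10^-12)(1.97×10^-3)(1.805×10^8) = 3.15×10^-6 A.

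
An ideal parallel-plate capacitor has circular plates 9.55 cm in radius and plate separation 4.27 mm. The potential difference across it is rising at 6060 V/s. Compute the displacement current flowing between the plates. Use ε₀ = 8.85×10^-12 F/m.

E = V/d so dE/dt = (dV/dt)/d = 1.419×10^6 V/(m·s), and I_d = ε₀ A dE/dt = (8.85×10^-12)(0.02865)(1.419×10^6) = 3.60×10^-7 A.

3.60×10^-7 A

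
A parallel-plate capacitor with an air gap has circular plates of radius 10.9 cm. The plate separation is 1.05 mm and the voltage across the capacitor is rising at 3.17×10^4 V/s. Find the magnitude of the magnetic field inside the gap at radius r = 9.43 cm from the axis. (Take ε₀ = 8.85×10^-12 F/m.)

1.58×10^-11 T

With E = V/d, dE/dt = 3.019×10^7 V/(m·s) and πR² = 0.03733 m², giving I_d = ε₀ πR² dE/dt = 9.974×10^-6 A.
An Ampèrian loop of radius r encloses a fraction (r/R)² of I_d. Then B·2πr = μ₀ I_d (r/R)², giving B = μ₀ I_d r/(2πR²) = 1.58×10^-11 T.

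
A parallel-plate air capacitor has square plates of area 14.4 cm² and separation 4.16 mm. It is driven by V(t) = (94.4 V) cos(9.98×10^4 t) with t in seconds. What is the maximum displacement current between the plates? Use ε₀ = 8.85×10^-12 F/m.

2.89×10^-5 A

C = ε₀A/d = (8.85×10^-12)(1.44×10^-3)/(4.16×10^-3) = 3.063×10^-12 F; ω = 9.98×10^4 rad/s.
I_d = C dV/dt, so |I_d|_max = C V₀ ω = (3.063×10^-12)(94.4)(9.98×10^4) = 2.89×10^-5 A.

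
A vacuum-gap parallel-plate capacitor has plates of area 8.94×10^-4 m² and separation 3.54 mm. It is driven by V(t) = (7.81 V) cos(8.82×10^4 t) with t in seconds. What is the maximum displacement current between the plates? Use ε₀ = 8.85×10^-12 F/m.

1.54×10^-6 A

(dE/dt)_max = V₀ω/d = 1.946×10^8 V/(m·s); ω = 8.82×10^4 rad/s.
I_d,max = ε₀ A (dE/dt)_max = (8.85×10^-12)(8.94×10^-4)(1.946×10^8) = 1.54×10^-6 A.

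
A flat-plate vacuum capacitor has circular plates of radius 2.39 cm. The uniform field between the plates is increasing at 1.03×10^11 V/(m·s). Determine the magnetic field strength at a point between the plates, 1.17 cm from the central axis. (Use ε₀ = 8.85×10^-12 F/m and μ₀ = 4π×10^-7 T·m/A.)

6.70×10^-9 T

I_d = ε₀ dΦ_E/dt = ε₀ πR² (dE/dt) = (8.85×10^-12)(1.795×10^-3)(1.03×10^11) = 1.636×10^-3 A through the full plate area.
∮B·dl = μ₀ I_d,enc with I_d,enc = I_d r²/R² = 3.921×10^-4 A; so B = μ₀ I_d,enc/(2πr) = 6.70×10^-9 T.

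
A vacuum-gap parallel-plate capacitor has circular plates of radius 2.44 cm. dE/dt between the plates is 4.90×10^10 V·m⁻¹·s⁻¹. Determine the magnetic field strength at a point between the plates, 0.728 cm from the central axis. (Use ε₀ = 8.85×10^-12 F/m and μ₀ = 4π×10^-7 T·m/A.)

Through the whole plate area (πR² = 1.870×10^-3 m²), I_d = ε₀ πR² dE/dt = 8.109×10^-4 A.
An Ampèrian loop of radius r encloses a fraction (r/R)² of I_d. Then B·2πr = μ₀ I_d (r/R)², giving B = μ₀ I_d r/(2πR²) = 1.98×10^-9 T.

1.98×10^-9 T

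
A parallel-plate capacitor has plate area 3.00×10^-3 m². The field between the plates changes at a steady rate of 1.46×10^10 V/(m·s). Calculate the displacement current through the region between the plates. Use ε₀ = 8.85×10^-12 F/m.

3.88×10^-4 A

With a uniform field, Φ_E = EA, so I_d = ε₀ A dE/dt = 3.88×10^-4 A.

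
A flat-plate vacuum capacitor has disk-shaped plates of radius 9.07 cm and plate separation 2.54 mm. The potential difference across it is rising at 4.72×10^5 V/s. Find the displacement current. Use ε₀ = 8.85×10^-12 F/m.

The displacement current equals the charging current C dV/dt. With C = ε₀A/d = (8.85×10^-12)(0.02584)/(2.54×10^-3) = 9.003×10^-11 F, I_d = (9.003×10^-11)(4.72×10^5) = 4.25×10^-5 A.

4.25×10^-5 A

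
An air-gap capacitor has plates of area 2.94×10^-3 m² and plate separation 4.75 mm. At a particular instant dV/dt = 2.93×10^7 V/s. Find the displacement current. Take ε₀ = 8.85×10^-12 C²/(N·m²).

E = V/d so dE/dt = (dV/dt)/d = 6.168×10^9 V/(m·s), and I_d = ε₀ A dE/dt = (8.85×10^-12)(2.94×10^-3)(6.168×10^9) = 1.60×10^-4 A.

1.60×10^-4 A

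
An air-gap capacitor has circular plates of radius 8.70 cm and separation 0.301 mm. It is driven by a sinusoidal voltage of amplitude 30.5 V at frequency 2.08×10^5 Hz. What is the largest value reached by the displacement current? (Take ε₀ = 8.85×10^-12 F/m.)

0.0279 A

(dE/dt)_max = V₀ω/d = 1.324×10^11 V/(m·s); ω = 2πf = 1.307×10^6 rad/s.
I_d,max = ε₀ A (dE/dt)_max = (8.85×10^-12)(0.02378)(1.324×10^11) = 0.0279 A.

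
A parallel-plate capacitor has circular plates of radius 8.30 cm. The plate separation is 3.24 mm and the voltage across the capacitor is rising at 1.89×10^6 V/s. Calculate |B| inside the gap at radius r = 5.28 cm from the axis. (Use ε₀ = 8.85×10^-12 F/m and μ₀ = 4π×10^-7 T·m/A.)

1.71×10^-10 T

dE/dt = (dV/dt)/d = 5.833×10^8 V/(m·s); I_d = ε₀(πR²)(dE/dt) = (8.85×10^-12)(0.02164)(5.833×10^8) = 1.117×10^-4 A.
For r < R the Ampère–Maxwell law gives B(2πr) = μ₀ I_d (r²/R²), so B = μ₀ I_d r/(2πR²) = (4π×10^-7)(1.117×10^-4)(0.0528)/(2π·0.0830²) = 1.71×10^-10 T.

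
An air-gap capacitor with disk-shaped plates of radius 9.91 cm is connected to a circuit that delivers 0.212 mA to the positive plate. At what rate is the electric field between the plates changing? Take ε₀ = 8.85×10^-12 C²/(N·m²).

The displacement current between the plates equals the conduction current, I_d = 0.212 mA.
Then dE/dt = I_d/(ε₀A) = 7.76×10^8 V/(m·s).

7.76×10^8 V/(m·s)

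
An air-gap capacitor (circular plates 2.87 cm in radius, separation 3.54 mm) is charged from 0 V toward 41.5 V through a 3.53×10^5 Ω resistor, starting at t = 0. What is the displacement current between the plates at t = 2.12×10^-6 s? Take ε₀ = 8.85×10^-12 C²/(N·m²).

4.65×10^-5 A

C = ε₀A/d = (8.85×10^-12)(2.588×10^-3)/(3.54×10^-3) = 6.470×10^-12 F and τ = RC = 2.284×10^-6 s. I_d in the gap equals the RC charging current.
I_d(t) = (V₀/R) e^(−t/τ) = 1.176×10^-4 · e^(−0.9282) = 4.65×10^-5 A.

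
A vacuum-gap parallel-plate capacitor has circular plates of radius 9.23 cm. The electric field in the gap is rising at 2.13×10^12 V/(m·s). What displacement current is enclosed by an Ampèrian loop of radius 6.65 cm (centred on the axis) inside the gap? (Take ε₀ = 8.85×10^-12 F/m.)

Total displacement current: I_d = ε₀(πR²)(dE/dt) = (8.85×10^-12)(0.02676)(2.13×10^12) = 0.5044 A.
Through an area πr² the displacement current is I_d·(πr²/πR²) = I_d (r/R)² = 0.262 A.

0.262 A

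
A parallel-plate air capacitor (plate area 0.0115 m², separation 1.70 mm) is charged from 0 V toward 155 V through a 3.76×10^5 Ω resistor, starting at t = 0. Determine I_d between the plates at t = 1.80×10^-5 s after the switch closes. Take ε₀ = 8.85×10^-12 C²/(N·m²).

1.85×10^-4 A

With C = ε₀A/d = (8.85×10^-12)(0.0115)/(1.70×10^-3) = 5.987×10^-11 F, the time constant is τ = RC = 2.251×10^-5 s, so t/τ = 0.7996 and e^(−t/τ) = 0.4495.
I_d = I_cond = (V₀/R) e^(−t/τ) = (4.122×10^-4)(0.4495) = 1.85×10^-4 A.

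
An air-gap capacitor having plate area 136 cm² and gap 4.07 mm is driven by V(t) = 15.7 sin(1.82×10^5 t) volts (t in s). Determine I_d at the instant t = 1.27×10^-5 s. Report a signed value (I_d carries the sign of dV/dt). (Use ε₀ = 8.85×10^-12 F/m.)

-5.70×10^-5 A

dV/dt = (15.7)(1.82×10^5)·cos(2.3114) = -1.928×10^6 V/s.
I_d = C dV/dt with C = ε₀A/d = (8.85×10^-12)(0.0136)/(4.07×10^-3) = 2.957×10^-11 F, so I_d = (2.957×10^-11)(-1.928×10^6) = -5.70×10^-5 A.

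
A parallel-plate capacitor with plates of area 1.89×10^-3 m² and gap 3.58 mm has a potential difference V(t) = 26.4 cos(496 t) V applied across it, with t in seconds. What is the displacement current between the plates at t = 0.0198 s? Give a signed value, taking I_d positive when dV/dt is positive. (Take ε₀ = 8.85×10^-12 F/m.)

dV/dt = (26.4)(496)·−sin(9.8208) = 5051 V/s.
I_d = C dV/dt with C = ε₀A/d = (8.85×10^-12)(1.89×10^-3)/(3.58×10^-3) = 4.672×10^-12 F, so I_d = (4.672×10^-12)(5051) = 2.36×10^-8 A.

2.36×10^-8 A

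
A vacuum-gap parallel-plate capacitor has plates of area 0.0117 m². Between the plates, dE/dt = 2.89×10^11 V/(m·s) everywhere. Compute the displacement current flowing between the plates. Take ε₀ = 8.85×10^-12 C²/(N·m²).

With a uniform field, Φ_E = EA, so I_d = ε₀ A dE/dt = 0.0299 A.

0.0299 A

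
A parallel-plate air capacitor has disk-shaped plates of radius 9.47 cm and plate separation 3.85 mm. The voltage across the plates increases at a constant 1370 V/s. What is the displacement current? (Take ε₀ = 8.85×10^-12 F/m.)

8.87×10^-8 A

E = V/d so dE/dt = (dV/dt)/d = 3.558×10^5 V/(m·s), and I_d = ε₀ A dE/dt = (8.85×10^-12)(0.02817)(3.558×10^5) = 8.87×10^-8 A.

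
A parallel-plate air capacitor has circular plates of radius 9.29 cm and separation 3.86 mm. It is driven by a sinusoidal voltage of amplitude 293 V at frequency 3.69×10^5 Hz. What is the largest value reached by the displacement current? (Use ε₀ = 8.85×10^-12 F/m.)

C = ε₀A/d = (8.85×10^-12)(0.02711)/(3.86×10^-3) = 6.216×10^-11 F; ω = 2πf = 2.318×10^6 rad/s.
I_d = C dV/dt, so |I_d|_max = C V₀ ω = (6.216×10^-11)(293)(2.318×10^6) = 0.0422 A.

0.0422 A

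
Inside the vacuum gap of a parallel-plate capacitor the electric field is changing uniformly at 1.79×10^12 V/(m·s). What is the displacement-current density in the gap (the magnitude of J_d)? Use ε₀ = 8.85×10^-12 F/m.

J_d = ε₀ ∂E/∂t, so J_d = 15.8 A/m².

15.8 A/m²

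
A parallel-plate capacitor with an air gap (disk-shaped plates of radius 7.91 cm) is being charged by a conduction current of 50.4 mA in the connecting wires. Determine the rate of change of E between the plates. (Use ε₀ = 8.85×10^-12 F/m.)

The displacement current between the plates equals the conduction current, I_d = 50.4 mA.
Inverting I_d = ε₀ A dE/dt gives dE/dt = 0.0504 / (8.85×10^-12 · 0.01966) = 2.90×10^11 V/(m·s).

2.90×10^11 V/(m·s)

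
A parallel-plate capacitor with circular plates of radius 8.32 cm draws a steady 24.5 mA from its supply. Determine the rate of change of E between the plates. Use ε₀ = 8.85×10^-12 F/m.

By continuity, I_d in the gap equals the 24.5 mA flowing in the wire.
Inverting I_d = ε₀ A dE/dt gives dE/dt = 0.0245 / (8.85×10^-12 · 0.02175) = 1.27×10^11 V/(m·s).

1.27×10^11 V/(m·s)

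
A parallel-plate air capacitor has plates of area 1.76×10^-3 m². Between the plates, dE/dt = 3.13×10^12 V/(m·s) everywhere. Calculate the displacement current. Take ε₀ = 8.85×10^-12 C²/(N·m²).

With a uniform field, Φ_E = EA, so I_d = ε₀ A dE/dt = 0.0488 A.

0.0488 A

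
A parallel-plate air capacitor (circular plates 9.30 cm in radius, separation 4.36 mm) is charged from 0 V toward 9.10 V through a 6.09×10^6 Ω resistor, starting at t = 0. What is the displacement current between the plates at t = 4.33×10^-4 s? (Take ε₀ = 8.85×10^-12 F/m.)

4.12×10^-7 A

With C = ε₀A/d = (8.85×10^-12)(0.02717)/(4.36×10^-3) = 5.515×10^-11 F, the time constant is τ = RC = 3.359×10^-4 s, so t/τ = 1.289 and e^(−t/τ) = 0.2755.
I_d = I_cond = (V₀/R) e^(−t/τ) = (1.494×10^-6)(0.2755) = 4.12×10^-7 A.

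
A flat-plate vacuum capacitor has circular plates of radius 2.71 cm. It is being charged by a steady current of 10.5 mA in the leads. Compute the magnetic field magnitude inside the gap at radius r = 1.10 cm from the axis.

3.15×10^-8 T

Between the plates the displacement current equals the wire current: I_d = 10.5 mA = 0.0105 A.
An Ampèrian loop of radius r encloses a fraction (r/R)² of I_d. Then B·2πr = μ₀ I_d (r/R)², giving B = μ₀ I_d r/(2πR²) = 3.15×10^-8 T.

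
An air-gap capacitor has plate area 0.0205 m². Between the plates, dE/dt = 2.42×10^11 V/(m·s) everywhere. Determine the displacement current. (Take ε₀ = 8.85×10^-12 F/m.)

0.0439 A

With a uniform field, Φ_E = EA, so I_d = ε₀ A dE/dt = 0.0439 A.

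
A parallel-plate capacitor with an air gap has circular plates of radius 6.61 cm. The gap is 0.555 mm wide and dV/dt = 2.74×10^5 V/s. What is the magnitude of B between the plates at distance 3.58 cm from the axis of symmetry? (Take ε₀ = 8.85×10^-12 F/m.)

9.83×10^-11 T

dE/dt = (dV/dt)/d = 4.937×10^8 V/(m·s); I_d = ε₀(πR²)(dE/dt) = (8.85×10^-12)(0.01373)(4.937×10^8) = 5.999×10^-5 A.
For r < R the Ampère–Maxwell law gives B(2πr) = μ₀ I_d (r²/R²), so B = μ₀ I_d r/(2πR²) = (4π×10^-7)(5.999×10^-5)(0.0358)/(2π·0.0661²) = 9.83×10^-11 T.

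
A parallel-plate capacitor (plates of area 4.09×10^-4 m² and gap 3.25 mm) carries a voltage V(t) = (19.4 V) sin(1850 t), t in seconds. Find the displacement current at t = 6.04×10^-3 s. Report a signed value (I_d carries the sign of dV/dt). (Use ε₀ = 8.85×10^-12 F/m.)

dE/dt = (V₀ω/d)·cos(ωt) with ωt = 11.174 rad: (19.4)(1850)(0.1775)/(3.25×10^-3) = 1.960×10^6 V/(m·s).
I_d = ε₀ A dE/dt = (8.85×10^-12)(4.09×10^-4)(1.960×10^6) = 7.09×10^-9 A.

7.09×10^-9 A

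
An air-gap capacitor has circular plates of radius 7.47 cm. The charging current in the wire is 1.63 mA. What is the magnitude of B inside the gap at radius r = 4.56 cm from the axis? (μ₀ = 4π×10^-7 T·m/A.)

Between the plates the displacement current equals the wire current: I_d = 1.63 mA = 1.63×10^-3 A.
∮B·dl = μ₀ I_d,enc with I_d,enc = I_d r²/R² = 6.074×10^-4 A; so B = μ₀ I_d,enc/(2πr) = 2.66×10^-9 T.

2.66×10^-9 T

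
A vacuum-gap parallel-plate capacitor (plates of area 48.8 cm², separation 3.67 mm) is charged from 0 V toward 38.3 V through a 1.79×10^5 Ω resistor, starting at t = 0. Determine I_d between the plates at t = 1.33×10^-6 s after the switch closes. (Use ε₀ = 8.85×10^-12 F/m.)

1.14×10^-4 A

With C = ε₀A/d = (8.85×10^-12)(4.88×10^-3)/(3.67×10^-3) = 1.177×10^-11 F, the time constant is τ = RC = 2.107×10^-6 s, so t/τ = 0.6312 and e^(−t/τ) = 0.5320.
I_d = I_cond = (V₀/R) e^(−t/τ) = (2.140×10^-4)(0.5320) = 1.14×10^-4 A.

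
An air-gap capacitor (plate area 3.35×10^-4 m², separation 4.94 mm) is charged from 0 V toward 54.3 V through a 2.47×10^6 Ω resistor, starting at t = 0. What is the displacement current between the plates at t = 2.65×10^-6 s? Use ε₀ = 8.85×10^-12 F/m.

C = ε₀A/d = (8.85×10^-12)(3.35×10^-4)/(4.94×10^-3) = 6.002×10^-13 F, so τ = RC = 1.482×10^-6 s.
The conduction current is I(t) = (V₀/R) e^(−t/τ), and the displacement current between the plates equals it.
t/τ = 1.788; I_d = (54.3/2.47×10^6) · e^(−1.788) = (2.198×10^-5)(0.1673) = 3.68×10^-6 A.

3.68×10^-6 A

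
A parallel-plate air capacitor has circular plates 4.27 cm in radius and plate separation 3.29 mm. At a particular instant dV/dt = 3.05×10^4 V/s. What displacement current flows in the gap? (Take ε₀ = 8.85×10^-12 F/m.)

E = V/d so dE/dt = (dV/dt)/d = 9.271×10^6 V/(m·s), and I_d = ε₀ A dE/dt = (8.85×10^-12)(5.728×10^-3)(9.271×10^6) = 4.70×10^-7 A.

4.70×10^-7 A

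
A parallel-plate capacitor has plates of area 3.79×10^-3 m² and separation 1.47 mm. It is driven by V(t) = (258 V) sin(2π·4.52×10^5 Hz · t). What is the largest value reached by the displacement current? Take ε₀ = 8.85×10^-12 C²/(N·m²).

0.0167 A

C = ε₀A/d = (8.85×10^-12)(3.79×10^-3)/(1.47×10^-3) = 2.282×10^-11 F; ω = 2πf = 2.840×10^6 rad/s.
I_d = C dV/dt, so |I_d|_max = C V₀ ω = (2.282×10^-11)(258)(2.840×10^6) = 0.0167 A.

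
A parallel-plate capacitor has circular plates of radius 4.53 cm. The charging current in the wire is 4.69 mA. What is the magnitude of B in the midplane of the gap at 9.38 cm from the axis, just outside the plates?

1.00×10^-8 T

No conduction current crosses the gap, so I_d there equals the 4.69×10^-3 A in the leads.
With r > R the enclosed displacement current is the full I_d; B = μ₀ I_d / (2πr) = 1.00×10^-8 T.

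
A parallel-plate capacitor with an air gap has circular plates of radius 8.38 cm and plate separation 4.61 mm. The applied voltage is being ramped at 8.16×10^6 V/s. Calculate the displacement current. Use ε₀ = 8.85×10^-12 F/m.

3.46×10^-4 A

The field between the plates is E = V/d, so dE/dt = (8.16×10^6)/(4.61×10^-3 m) = 1.770×10^9 V/(m·s).
I_d = ε₀ A (dE/dt) = (8.85×10^-12)(0.02206)(1.770×10^9) = 3.46×10^-4 A.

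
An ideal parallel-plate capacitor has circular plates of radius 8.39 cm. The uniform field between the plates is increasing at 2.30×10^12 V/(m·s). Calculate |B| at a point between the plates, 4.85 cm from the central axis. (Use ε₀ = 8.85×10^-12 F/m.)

6.20×10^-7 T

I_d = ε₀ dΦ_E/dt = ε₀ πR² (dE/dt) = (8.85×10^-12)(0.02211)(2.30×10^12) = 0.4500 A through the full plate area.
For r < R the Ampère–Maxwell law gives B(2πr) = μ₀ I_d (r²/R²), so B = μ₀ I_d r/(2πR²) = (4π×10^-7)(0.4500)(0.0485)/(2π·0.0839²) = 6.20×10^-7 T.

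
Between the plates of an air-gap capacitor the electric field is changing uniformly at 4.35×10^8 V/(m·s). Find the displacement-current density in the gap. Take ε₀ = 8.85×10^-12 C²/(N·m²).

The displacement-current density is ε₀ ∂E/∂t = (8.85×10^-12)(4.35×10^8) = 3.85×10^-3 A/m².

3.85×10^-3 A/m²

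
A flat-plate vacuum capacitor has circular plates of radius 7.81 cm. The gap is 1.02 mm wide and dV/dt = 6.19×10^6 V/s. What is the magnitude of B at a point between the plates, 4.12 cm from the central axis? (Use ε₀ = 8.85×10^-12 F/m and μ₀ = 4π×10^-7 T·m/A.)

With E = V/d, dE/dt = 6.069×10^9 V/(m·s) and πR² = 0.01916 m², giving I_d = ε₀ πR² dE/dt = 1.029×10^-3 A.
∮B·dl = μ₀ I_d,enc with I_d,enc = I_d r²/R² = 2.864×10^-4 A; so B = μ₀ I_d,enc/(2πr) = 1.39×10^-9 T.

1.39×10^-9 T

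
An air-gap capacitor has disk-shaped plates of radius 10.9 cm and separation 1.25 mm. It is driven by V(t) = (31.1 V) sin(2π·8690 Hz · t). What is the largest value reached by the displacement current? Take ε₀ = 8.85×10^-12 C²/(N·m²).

4.49×10^-4 A

(dE/dt)_max = V₀ω/d = 1.358×10^9 V/(m·s); ω = 2πf = 5.460×10^4 rad/s.
I_d,max = ε₀ A (dE/dt)_max = (8.85×10^-12)(0.03733)(1.358×10^9) = 4.49×10^-4 A.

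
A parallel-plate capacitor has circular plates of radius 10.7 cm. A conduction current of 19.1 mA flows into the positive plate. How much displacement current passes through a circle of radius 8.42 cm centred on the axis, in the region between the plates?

0.0118 A

No conduction current crosses the gap, so I_d there equals the 0.0191 A in the leads.
The field is uniform, so I_d,enc = I_d (r/R)² = (0.0191)(8.42/10.7)² = 0.0118 A.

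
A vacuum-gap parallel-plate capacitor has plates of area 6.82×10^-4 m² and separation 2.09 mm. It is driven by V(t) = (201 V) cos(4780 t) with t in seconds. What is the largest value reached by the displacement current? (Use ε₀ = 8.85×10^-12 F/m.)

The displacement current equals the conduction current C dV/dt, which peaks at C V₀ ω.
With C = ε₀A/d = (8.85×10^-12)(6.82×10^-4)/(2.09×10^-3) = 2.888×10^-12 F and ω = 4780 rad/s, I_d,max = (2.888×10^-12)(201)(4780) = 2.77×10^-6 A.

2.77×10^-6 A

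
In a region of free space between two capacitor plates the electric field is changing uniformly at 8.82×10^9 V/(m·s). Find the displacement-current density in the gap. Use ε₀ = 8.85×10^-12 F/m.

0.0781 A/m²

J_d = ε₀ ∂E/∂t, so J_d = 0.0781 A/m².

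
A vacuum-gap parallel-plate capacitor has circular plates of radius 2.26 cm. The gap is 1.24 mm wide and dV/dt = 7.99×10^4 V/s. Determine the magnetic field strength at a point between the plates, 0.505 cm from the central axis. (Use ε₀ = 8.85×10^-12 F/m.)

1.81×10^-12 T

With E = V/d, dE/dt = 6.444×10^7 V/(m·s) and πR² = 1.605×10^-3 m², giving I_d = ε₀ πR² dE/dt = 9.153×10^-7 A.
∮B·dl = μ₀ I_d,enc with I_d,enc = I_d r²/R² = 4.570×10^-8 A; so B = μ₀ I_d,enc/(2πr) = 1.81×10^-12 T.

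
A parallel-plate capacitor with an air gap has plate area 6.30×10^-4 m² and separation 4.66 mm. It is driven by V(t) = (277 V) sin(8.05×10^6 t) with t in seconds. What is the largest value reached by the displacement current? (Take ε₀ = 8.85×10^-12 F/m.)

2.67×10^-3 A

C = ε₀A/d = (8.85×10^-12)(6.30×10^-4)/(4.66×10^-3) = 1.196×10^-12 F; ω = 8.05×10^6 rad/s.
I_d = C dV/dt, so |I_d|_max = C V₀ ω = (1.196×10^-12)(277)(8.05×10^6) = 2.67×10^-3 A.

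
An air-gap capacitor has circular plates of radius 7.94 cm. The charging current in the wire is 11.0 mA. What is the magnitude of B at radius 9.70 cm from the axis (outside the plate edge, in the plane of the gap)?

Between the plates the displacement current equals the wire current: I_d = 11.0 mA = 0.0110 A.
With r > R the enclosed displacement current is the full I_d; B = μ₀ I_d / (2πr) = 2.27×10^-8 T.

2.27×10^-8 T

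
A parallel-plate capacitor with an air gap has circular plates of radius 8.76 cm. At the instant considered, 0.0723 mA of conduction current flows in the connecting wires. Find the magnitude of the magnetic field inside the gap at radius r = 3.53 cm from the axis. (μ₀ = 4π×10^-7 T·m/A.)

By continuity the displacement current in the gap matches the conduction current: I_d = 7.23×10^-5 A.
An Ampèrian loop of radius r encloses a fraction (r/R)² of I_d. Then B·2πr = μ₀ I_d (r/R)², giving B = μ₀ I_d r/(2πR²) = 6.65×10^-11 T.

6.65×10^-11 T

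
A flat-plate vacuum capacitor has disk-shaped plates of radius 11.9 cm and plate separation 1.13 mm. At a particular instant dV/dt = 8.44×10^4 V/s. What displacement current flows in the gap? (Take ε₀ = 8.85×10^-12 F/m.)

The displacement current equals the charging current C dV/dt. With C = ε₀A/d = (8.85×10^-12)(0.04449)/(1.13×10^-3) = 3.484×10^-10 F, I_d = (3.484×10^-10)(8.44×10^4) = 2.94×10^-5 A.

2.94×10^-5 A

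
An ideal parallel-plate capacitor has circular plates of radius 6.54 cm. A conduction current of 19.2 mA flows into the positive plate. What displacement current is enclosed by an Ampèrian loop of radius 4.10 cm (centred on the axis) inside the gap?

By continuity the displacement current in the gap matches the conduction current: I_d = 0.0192 A.
Through an area πr² the displacement current is I_d·(πr²/πR²) = I_d (r/R)² = 7.55×10^-3 A.

7.55×10^-3 A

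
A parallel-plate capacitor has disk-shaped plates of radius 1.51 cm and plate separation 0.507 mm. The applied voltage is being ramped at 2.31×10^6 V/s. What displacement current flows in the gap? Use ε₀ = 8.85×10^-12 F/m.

The field between the plates is E = V/d, so dE/dt = (2.31×10^6)/(5.07×10^-4 m) = 4.556×10^9 V/(m·s).
I_d = ε₀ A (dE/dt) = (8.85×10^-12)(7.163×10^-4)(4.556×10^9) = 2.89×10^-5 A.

2.89×10^-5 A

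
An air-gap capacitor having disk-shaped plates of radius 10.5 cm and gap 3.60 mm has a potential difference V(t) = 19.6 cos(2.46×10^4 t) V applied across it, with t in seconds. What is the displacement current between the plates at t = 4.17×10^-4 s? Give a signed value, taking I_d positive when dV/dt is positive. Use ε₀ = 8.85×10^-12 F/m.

dE/dt = (V₀ω/d)·−sin(ωt) with ωt = 10.2582 rad: (19.6)(2.46×10^4)(0.7402)/(3.60×10^-3) = 9.914×10^7 V/(m·s).
I_d = ε₀ A dE/dt = (8.85×10^-12)(0.03464)(9.914×10^7) = 3.04×10^-5 A.

3.04×10^-5 A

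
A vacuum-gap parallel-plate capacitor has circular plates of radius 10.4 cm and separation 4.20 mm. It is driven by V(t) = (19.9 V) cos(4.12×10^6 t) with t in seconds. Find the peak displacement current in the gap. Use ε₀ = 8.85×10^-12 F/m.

(dE/dt)_max = V₀ω/d = 1.952×10^10 V/(m·s); ω = 4.12×10^6 rad/s.
I_d,max = ε₀ A (dE/dt)_max = (8.85×10^-12)(0.03398)(1.952×10^10) = 5.87×10^-3 A.

5.87×10^-3 A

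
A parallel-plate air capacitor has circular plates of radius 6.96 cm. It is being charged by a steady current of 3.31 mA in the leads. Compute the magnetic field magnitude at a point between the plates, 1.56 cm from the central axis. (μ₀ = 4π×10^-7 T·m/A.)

No conduction current crosses the gap, so I_d there equals the 3.31×10^-3 A in the leads.
∮B·dl = μ₀ I_d,enc with I_d,enc = I_d r²/R² = 1.663×10^-4 A; so B = μ₀ I_d,enc/(2πr) = 2.13×10^-9 T.

2.13×10^-9 T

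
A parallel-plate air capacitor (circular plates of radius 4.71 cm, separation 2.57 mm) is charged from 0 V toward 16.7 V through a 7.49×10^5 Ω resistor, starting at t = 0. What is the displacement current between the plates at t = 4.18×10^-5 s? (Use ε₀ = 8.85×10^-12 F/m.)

C = ε₀A/d = (8.85×10^-12)(6.969×10^-3)/(2.57×10^-3) = 2.400×10^-11 F, so τ = RC = 1.798×10^-5 s.
The conduction current is I(t) = (V₀/R) e^(−t/τ), and the displacement current between the plates equals it.
t/τ = 2.325; I_d = (16.7/7.49×10^5) · e^(−2.325) = (2.230×10^-5)(0.09778) = 2.18×10^-6 A.

2.18×10^-6 A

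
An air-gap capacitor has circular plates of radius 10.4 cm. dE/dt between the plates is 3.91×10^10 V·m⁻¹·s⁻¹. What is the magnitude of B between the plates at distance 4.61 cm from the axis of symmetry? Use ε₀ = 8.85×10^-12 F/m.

1.00×10^-8 T

Through the whole plate area (πR² = 0.03398 m²), I_d = ε₀ πR² dE/dt = 0.01176 A.
∮B·dl = μ₀ I_d,enc with I_d,enc = I_d r²/R² = 2.311×10^-3 A; so B = μ₀ I_d,enc/(2πr) = 1.00×10^-8 T.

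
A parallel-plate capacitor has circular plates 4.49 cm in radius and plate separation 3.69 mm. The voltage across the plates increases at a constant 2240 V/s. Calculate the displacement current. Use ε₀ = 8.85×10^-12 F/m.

3.40×10^-8 A

The field between the plates is E = V/d, so dE/dt = (2240)/(3.69×10^-3 m) = 6.070×10^5 V/(m·s).
I_d = ε₀ A (dE/dt) = (8.85×10^-12)(6.333×10^-3)(6.070×10^5) = 3.40×10^-8 A.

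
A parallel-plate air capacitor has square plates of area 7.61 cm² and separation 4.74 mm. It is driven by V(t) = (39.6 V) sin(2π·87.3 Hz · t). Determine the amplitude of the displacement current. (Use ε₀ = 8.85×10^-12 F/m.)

C = ε₀A/d = (8.85×10^-12)(7.61×10^-4)/(4.74×10^-3) = 1.421×10^-12 F; ω = 2πf = 548.5 rad/s.
I_d = C dV/dt, so |I_d|_max = C V₀ ω = (1.421×10^-12)(39.6)(548.5) = 3.09×10^-8 A.

3.09×10^-8 A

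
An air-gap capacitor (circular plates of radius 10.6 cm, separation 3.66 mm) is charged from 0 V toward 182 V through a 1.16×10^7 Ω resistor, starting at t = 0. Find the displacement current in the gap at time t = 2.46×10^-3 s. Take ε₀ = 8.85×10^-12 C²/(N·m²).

1.31×10^-6 A

C = ε₀A/d = (8.85×10^-12)(0.03530)/(3.66×10^-3) = 8.536×10^-11 F, so τ = RC = 9.902×10^-4 s.
The conduction current is I(t) = (V₀/R) e^(−t/τ), and the displacement current between the plates equals it.
t/τ = 2.484; I_d = (182/1.16×10^7) · e^(−2.484) = (1.569×10^-5)(0.08341) = 1.31×10^-6 A.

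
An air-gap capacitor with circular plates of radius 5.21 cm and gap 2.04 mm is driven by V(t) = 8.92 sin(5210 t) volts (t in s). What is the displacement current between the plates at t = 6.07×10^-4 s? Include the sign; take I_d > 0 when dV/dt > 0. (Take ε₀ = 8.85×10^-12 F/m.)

dE/dt = (V₀ω/d)·cos(ωt) with ωt = 3.16247 rad: (8.92)(5210)(-0.9998)/(2.04×10^-3) = -2.278×10^7 V/(m·s).
I_d = ε₀ A dE/dt = (8.85×10^-12)(8.528×10^-3)(-2.278×10^7) = -1.72×10^-6 A.

-1.72×10^-6 A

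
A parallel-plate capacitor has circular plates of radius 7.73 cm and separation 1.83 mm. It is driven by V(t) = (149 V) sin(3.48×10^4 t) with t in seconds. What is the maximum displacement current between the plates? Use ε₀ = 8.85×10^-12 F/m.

4.71×10^-4 A

C = ε₀A/d = (8.85×10^-12)(0.01877)/(1.83×10^-3) = 9.077×10^-11 F; ω = 3.48×10^4 rad/s.
I_d = C dV/dt, so |I_d|_max = C V₀ ω = (9.077×10^-11)(149)(3.48×10^4) = 4.71×10^-4 A.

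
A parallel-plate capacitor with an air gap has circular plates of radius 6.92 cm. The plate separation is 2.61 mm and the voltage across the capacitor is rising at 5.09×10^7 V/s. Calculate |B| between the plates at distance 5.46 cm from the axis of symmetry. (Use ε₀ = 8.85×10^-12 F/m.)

dE/dt = (dV/dt)/d = 1.950×10^10 V/(m·s); I_d = ε₀(πR²)(dE/dt) = (8.85×10^-12)(0.01504)(1.950×10^10) = 2.596×10^-3 A.
An Ampèrian loop of radius r encloses a fraction (r/R)² of I_d. Then B·2πr = μ₀ I_d (r/R)², giving B = μ₀ I_d r/(2πR²) = 5.92×10^-9 T.

5.92×10^-9 T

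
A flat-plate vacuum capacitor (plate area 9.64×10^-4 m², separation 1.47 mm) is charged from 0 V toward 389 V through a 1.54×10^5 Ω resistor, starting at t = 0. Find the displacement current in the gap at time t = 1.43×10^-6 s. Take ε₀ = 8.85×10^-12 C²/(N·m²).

5.10×10^-4 A

C = ε₀A/d = (8.85×10^-12)(9.64×10^-4)/(1.47×10^-3) = 5.804×10^-12 F, so τ = RC = 8.938×10^-7 s.
The conduction current is I(t) = (V₀/R) e^(−t/τ), and the displacement current between the plates equals it.
t/τ = 1.600; I_d = (389/1.54×10^5) · e^(−1.600) = (2.526×10^-3)(0.2019) = 5.10×10^-4 A.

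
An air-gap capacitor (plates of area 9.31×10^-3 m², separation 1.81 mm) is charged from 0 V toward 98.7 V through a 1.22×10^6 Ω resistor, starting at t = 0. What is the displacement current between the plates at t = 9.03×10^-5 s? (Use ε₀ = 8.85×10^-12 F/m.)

With C = ε₀A/d = (8.85×10^-12)(9.31×10^-3)/(1.81×10^-3) = 4.552×10^-11 F, the time constant is τ = RC = 5.553×10^-5 s, so t/τ = 1.626 and e^(−t/τ) = 0.1967.
I_d = I_cond = (V₀/R) e^(−t/τ) = (8.090×10^-5)(0.1967) = 1.59×10^-5 A.

1.59×10^-5 A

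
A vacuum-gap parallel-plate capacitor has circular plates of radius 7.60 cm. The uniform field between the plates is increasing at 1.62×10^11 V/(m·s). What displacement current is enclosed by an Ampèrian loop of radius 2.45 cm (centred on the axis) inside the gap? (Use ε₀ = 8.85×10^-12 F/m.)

2.70×10^-3 A

I_d = ε₀ dΦ_E/dt = ε₀ πR² (dE/dt) = (8.85×10^-12)(0.01815)(1.62×10^11) = 0.02602 A through the full plate area.
Since J_d is uniform, the enclosed fraction is (r/R)² = 0.1039, giving I_d,enc = 2.70×10^-3 A.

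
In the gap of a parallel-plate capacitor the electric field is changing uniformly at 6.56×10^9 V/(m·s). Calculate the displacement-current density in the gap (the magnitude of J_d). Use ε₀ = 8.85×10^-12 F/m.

0.0581 A/m²

The displacement-current density is ε₀ ∂E/∂t = (8.85×10^-12)(6.56×10^9) = 0.0581 A/m².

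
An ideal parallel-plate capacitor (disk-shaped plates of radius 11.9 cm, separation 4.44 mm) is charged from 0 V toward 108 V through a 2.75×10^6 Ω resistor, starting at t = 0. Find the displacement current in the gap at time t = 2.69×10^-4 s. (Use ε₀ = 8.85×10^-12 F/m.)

1.30×10^-5 A

C = ε₀A/d = (8.85×10^-12)(0.04449)/(4.44×10^-3) = 8.868×10^-11 F, so τ = RC = 2.439×10^-4 s.
The conduction current is I(t) = (V₀/R) e^(−t/τ), and the displacement current between the plates equals it.
t/τ = 1.103; I_d = (108/2.75×10^6) · e^(−1.103) = (3.927×10^-5)(0.3319) = 1.30×10^-5 A.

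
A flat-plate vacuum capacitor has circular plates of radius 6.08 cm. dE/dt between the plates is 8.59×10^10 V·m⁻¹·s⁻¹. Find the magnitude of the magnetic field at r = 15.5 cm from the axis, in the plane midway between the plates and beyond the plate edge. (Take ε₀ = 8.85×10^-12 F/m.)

I_d = ε₀ dΦ_E/dt = ε₀ πR² (dE/dt) = (8.85×10^-12)(0.01161)(8.59×10^10) = 8.826×10^-3 A through the full plate area.
With r > R the enclosed displacement current is the full I_d; B = μ₀ I_d / (2πr) = 1.14×10^-8 T.

1.14×10^-8 T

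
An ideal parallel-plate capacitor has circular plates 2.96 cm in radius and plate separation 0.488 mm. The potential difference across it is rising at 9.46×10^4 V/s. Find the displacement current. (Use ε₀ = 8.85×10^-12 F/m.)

E = V/d so dE/dt = (dV/dt)/d = 1.939×10^8 V/(m·s), and I_d = ε₀ A dE/dt = (8.85×10^-12)(2.753×10^-3)(1.939×10^8) = 4.72×10^-6 A.

4.72×10^-6 A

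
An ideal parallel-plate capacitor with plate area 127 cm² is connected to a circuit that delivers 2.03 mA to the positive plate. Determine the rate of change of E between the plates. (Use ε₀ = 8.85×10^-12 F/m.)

1.81×10^10 V/(m·s)

The displacement current between the plates equals the conduction current, I_d = 2.03 mA.
Since I_d = ε₀ A dE/dt, dE/dt = I_d/(ε₀A) = (2.03×10^-3)/((8.85×10^-12)(0.0127)) = 1.81×10^10 V/(m·s).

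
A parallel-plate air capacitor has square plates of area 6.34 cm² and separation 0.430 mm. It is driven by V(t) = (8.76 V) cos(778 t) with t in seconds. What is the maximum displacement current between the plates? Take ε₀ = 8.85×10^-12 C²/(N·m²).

(dE/dt)_max = V₀ω/d = 1.585×10^7 V/(m·s); ω = 778 rad/s.
I_d,max = ε₀ A (dE/dt)_max = (8.85×10^-12)(6.34×10^-4)(1.585×10^7) = 8.89×10^-8 A.

8.89×10^-8 A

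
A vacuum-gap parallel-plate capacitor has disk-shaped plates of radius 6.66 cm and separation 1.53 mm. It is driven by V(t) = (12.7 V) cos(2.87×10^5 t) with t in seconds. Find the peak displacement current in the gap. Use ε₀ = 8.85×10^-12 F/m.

2.94×10^-4 A

C = ε₀A/d = (8.85×10^-12)(0.01393)/(1.53×10^-3) = 8.058×10^-11 F; ω = 2.87×10^5 rad/s.
I_d = C dV/dt, so |I_d|_max = C V₀ ω = (8.058×10^-11)(12.7)(2.87×10^5) = 2.94×10^-4 A.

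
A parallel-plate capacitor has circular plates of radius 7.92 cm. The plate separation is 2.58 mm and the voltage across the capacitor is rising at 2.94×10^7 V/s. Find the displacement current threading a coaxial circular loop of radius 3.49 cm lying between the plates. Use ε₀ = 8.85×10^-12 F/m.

With E = V/d, dE/dt = 1.140×10^10 V/(m·s) and πR² = 0.01971 m², giving I_d = ε₀ πR² dE/dt = 1.989×10^-3 A.
Since J_d is uniform, the enclosed fraction is (r/R)² = 0.1942, giving I_d,enc = 3.86×10^-4 A.

3.86×10^-4 A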